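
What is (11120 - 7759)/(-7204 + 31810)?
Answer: 3361/24606 ≈ 0.13659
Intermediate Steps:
(11120 - 7759)/(-7204 + 31810) = 3361/24606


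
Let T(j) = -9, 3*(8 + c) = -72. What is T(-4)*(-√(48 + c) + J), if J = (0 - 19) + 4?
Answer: 171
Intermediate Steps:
c = -32 (c = -8 + (⅓)*(-72) = -8 - 24 = -32)
J = -15 (J = -19 + 4 = -15)
T(-4)*(-√(48 + c) + J) = -9*(-√(48 - 32) - 15) = -9*(-√16 - 15) = -9*(-1*4 - 15) = -9*(-4 - 15) = -9*(-19) = 171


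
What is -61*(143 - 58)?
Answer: -5185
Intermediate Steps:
-61*(143 - 58) = -61*85 = -5185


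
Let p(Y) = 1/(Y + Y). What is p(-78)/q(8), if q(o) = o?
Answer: -1/1248 ≈ -0.00080128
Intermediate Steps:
p(Y) = 1/(2*Y)
p(-78)/q(8) = ((½)/(-78))/8 = ((½)*(-1/78))*(⅛) = -1/156*⅛ = -1/1248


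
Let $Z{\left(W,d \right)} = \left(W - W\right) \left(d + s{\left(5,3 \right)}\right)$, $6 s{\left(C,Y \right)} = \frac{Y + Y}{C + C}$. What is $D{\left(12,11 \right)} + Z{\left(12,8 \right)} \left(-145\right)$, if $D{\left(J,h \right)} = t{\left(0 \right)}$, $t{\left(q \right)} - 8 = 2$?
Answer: $10$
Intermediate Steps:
$t{\left(q \right)} = 10$ ($t{\left(q \right)} = 8 + 2 = 10$)
$D{\left(J,h \right)} = 10$
$s{\left(C,Y \right)} = \frac{Y}{6 C}$ ($s{\left(C,Y \right)} = \frac{\left(Y + Y\right) \frac{1}{C + C}}{6} = \frac{2 Y \frac{1}{2 C}}{6} = \frac{Y \frac{1}{C}}{6} = \frac{Y}{6 C}$)
$Z{\left(W,d \right)} = 0$ ($Z{\left(W,d \right)} = \left(W - W\right) \left(d + \frac{1}{6} \cdot 3 \cdot \frac{1}{5}\right) = 0 \left(d + \frac{1}{6} \cdot 3 \cdot \frac{1}{5}\right) = 0 \left(d + \frac{1}{10}\right) = 0 \left(\frac{1}{10} + d\right) = 0$)
$D{\left(12,11 \right)} + Z{\left(12,8 \right)} \left(-145\right) = 10 + 0 \left(-145\right) = 10 + 0 = 10$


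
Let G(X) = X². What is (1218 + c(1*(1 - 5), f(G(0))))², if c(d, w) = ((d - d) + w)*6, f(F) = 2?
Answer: 1512900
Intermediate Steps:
c(d, w) = 6*w (c(d, w) = (0 + w)*6 = w*6 = 6*w)
(1218 + c(1*(1 - 5), f(G(0))))² = (1218 + 6*2)² = (1218 + 12)² = 1230² = 1512900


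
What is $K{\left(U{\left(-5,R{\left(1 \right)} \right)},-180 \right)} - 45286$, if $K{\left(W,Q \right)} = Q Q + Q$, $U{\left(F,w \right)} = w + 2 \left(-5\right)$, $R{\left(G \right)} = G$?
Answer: $-13066$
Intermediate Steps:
$U{\left(F,w \right)} = -10 + w$ ($U{\left(F,w \right)} = w - 10 = -10 + w$)
$K{\left(W,Q \right)} = Q + Q^{2}$ ($K{\left(W,Q \right)} = Q^{2} + Q = Q + Q^{2}$)
$K{\left(U{\left(-5,R{\left(1 \right)} \right)},-180 \right)} - 45286 = - 180 \left(1 - 180\right) - 45286 = \left(-180\right) \left(-179\right) - 45286 = 32220 - 45286 = -13066$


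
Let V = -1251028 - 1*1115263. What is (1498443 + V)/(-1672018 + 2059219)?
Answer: -867848/387201 ≈ -2.2413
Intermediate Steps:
V = -2366291 (V = -1251028 - 1115263 = -2366291)
(1498443 + V)/(-1672018 + 2059219) = (1498443 - 2366291)/(-1672018 + 2059219) = -867848/387201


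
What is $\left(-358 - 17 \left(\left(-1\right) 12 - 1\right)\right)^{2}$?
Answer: $18769$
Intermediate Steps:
$\left(-358 - 17 \left(\left(-1\right) 12 - 1\right)\right)^{2} = \left(-358 - 17 \left(-12 - 1\right)\right)^{2} = \left(-358 - -221\right)^{2} = \left(-358 + 221\right)^{2} = \left(-137\right)^{2} = 18769$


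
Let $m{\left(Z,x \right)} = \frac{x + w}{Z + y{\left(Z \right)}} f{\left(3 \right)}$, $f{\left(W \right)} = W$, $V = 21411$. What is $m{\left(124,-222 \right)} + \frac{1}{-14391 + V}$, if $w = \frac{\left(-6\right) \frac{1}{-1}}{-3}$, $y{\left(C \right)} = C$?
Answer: $- \frac{589649}{217620} \approx -2.7095$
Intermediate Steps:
$w = -2$ ($w = \left(-6\right) \left(-1\right) \left(- \frac{1}{3}\right) = 6 \left(- \frac{1}{3}\right) = -2$)
$m{\left(Z,x \right)} = \frac{3 \left(-2 + x\right)}{2 Z}$ ($m{\left(Z,x \right)} = \frac{x - 2}{Z + Z} 3 = \frac{-2 + x}{2 Z} 3 = \frac{3 \left(-2 + x\right)}{2 Z}$)
$m{\left(124,-222 \right)} + \frac{1}{-14391 + V} = \frac{3 \left(-2 - 222\right)}{2 \cdot 124} + \frac{1}{-14391 + 21411} = \frac{3}{2} \cdot \frac{1}{124} \left(-224\right) + \frac{1}{7020} = - \frac{84}{31} + \frac{1}{7020} = - \frac{589649}{217620}$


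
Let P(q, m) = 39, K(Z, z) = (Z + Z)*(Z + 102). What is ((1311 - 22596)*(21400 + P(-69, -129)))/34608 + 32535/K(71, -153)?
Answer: -1868175844635/141696688 ≈ -13184.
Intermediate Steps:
K(Z, z) = 2*Z*(102 + Z) (K(Z, z) = (2*Z)*(102 + Z) = 2*Z*(102 + Z))
((1311 - 22596)*(21400 + P(-69, -129)))/34608 + 32535/K(71, -153) = ((1311 - 22596)*(21400 + 39))/34608 + 32535/((2*71*(102 + 71))) = -21285*21439*(1/34608) + 32535/((2*71*173)) = -456329115*1/34608 + 32535/24566 = -152109705/11536 + 32535*(1/24566) = -152109705/11536 + 32535/24566 = -1868175844635/141696688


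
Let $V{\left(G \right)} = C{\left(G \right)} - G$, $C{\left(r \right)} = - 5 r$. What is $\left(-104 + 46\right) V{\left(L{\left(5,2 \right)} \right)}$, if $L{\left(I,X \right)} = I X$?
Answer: $3480$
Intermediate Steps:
$V{\left(G \right)} = - 6 G$ ($V{\left(G \right)} = - 5 G - G = - 6 G$)
$\left(-104 + 46\right) V{\left(L{\left(5,2 \right)} \right)} = \left(-104 + 46\right) \left(- 6 \cdot 5 \cdot 2\right) = - 58 \left(\left(-6\right) 10\right) = \left(-58\right) \left(-60\right) = 3480$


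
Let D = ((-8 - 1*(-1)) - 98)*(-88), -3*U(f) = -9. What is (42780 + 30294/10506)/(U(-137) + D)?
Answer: 1468879/317343 ≈ 4.6287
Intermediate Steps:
U(f) = 3 (U(f) = -1/3*(-9) = 3)
D = 9240 (D = ((-8 + 1) - 98)*(-88) = (-7 - 98)*(-88) = -105*(-88) = 9240)
(42780 + 30294/10506)/(U(-137) + D) = (42780 + 30294/10506)/(3 + 9240) = (42780 + 30294*(1/10506))/9243 = (42780 + 297/103)*(1/9243) = (4406637/103)*(1/9243) = 1468879/317343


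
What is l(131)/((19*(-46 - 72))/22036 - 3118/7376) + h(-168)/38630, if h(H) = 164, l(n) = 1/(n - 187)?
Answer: 1576276183/41162795265 ≈ 0.038294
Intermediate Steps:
l(n) = 1/(-187 + n)
l(131)/((19*(-46 - 72))/22036 - 3118/7376) + h(-168)/38630 = 1/((-187 + 131)*((19*(-46 - 72))/22036 - 3118/7376)) + 164/38630 = 1/((-56)*((19*(-118))*(1/22036) - 3118*1/7376)) + 164*(1/38630) = -1/(56*(-2242*1/22036 - 1559/3688)) + 82/19315 = -1/(56*(-1121/11018 - 1559/3688)) + 82/19315 = -1/(56*(-10655655/20317192)) + 82/19315 = -1/56*(-20317192/10655655) + 82/19315 = 362807/10655655 + 82/19315 = 1576276183/41162795265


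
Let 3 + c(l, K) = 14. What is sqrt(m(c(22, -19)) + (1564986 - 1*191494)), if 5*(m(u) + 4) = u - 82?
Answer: 3*sqrt(3815205)/5 ≈ 1172.0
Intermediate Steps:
c(l, K) = 11 (c(l, K) = -3 + 14 = 11)
m(u) = -102/5 + u/5 (m(u) = -4 + (u - 82)/5 = -4 + (-82 + u)/5 = -4 + (-82/5 + u/5) = -102/5 + u/5)
sqrt(m(c(22, -19)) + (1564986 - 1*191494)) = sqrt((-102/5 + (1/5)*11) + (1564986 - 1*191494)) = sqrt((-102/5 + 11/5) + (1564986 - 191494)) = sqrt(-91/5 + 1373492) = sqrt(6867369/5) = 3*sqrt(3815205)/5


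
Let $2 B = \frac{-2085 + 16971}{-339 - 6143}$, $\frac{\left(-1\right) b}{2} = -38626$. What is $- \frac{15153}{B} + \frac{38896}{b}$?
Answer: $\frac{632342985410}{47915553} \approx 13197.0$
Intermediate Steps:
$b = 77252$ ($b = \left(-2\right) \left(-38626\right) = 77252$)
$B = - \frac{7443}{6482}$ ($B = \frac{\left(-2085 + 16971\right) \frac{1}{-339 - 6143}}{2} = \frac{14886 \frac{1}{-6482}}{2} = \frac{14886 \left(- \frac{1}{6482}\right)}{2} = \frac{1}{2} \left(- \frac{7443}{3241}\right) = - \frac{7443}{6482} \approx -1.1483$)
$- \frac{15153}{B} + \frac{38896}{b} = - \frac{15153}{- \frac{7443}{6482}} + \frac{38896}{77252} = \left(-15153\right) \left(- \frac{6482}{7443}\right) + 38896 \cdot \frac{1}{77252} = \frac{32740582}{2481} + \frac{9724}{19313} = \frac{632342985410}{47915553}$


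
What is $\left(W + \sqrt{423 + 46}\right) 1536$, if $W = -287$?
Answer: $-440832 + 1536 \sqrt{469} \approx -4.0757 \cdot 10^{5}$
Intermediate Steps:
$\left(W + \sqrt{423 + 46}\right) 1536 = \left(-287 + \sqrt{423 + 46}\right) 1536 = \left(-287 + \sqrt{469}\right) 1536 = -440832 + 1536 \sqrt{469}$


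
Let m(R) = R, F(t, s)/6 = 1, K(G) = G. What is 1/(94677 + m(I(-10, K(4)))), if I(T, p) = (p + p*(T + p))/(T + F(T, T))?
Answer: 1/94682 ≈ 1.0562e-5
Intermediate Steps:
F(t, s) = 6 (F(t, s) = 6*1 = 6)
I(T, p) = (p + p*(T + p))/(6 + T) (I(T, p) = (p + p*(T + p))/(T + 6) = (p + p*(T + p))/(6 + T))
1/(94677 + m(I(-10, K(4)))) = 1/(94677 + 4*(1 - 10 + 4)/(6 - 10)) = 1/(94677 + 4*(-5)/(-4)) = 1/(94677 + 4*(-¼)*(-5)) = 1/(94677 + 5) = 1/94682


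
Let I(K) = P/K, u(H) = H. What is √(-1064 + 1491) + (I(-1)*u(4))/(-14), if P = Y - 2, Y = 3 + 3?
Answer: 8/7 + √427 ≈ 21.807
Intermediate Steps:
Y = 6
P = 4 (P = 6 - 2 = 4)
I(K) = 4/K
√(-1064 + 1491) + (I(-1)*u(4))/(-14) = √(-1064 + 1491) + ((4/(-1))*4)/(-14) = √427 + ((4*(-1))*4)*(-1/14) = √427 - 4*4*(-1/14) = √427 - 16*(-1/14) = √427 + 8/7 = 8/7 + √427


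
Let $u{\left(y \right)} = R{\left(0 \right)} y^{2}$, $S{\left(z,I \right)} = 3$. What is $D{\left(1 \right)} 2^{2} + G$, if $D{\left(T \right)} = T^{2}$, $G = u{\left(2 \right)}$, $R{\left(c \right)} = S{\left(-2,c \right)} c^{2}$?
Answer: $4$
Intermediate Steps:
$R{\left(c \right)} = 3 c^{2}$
$u{\left(y \right)} = 0$ ($u{\left(y \right)} = 3 \cdot 0^{2} y^{2} = 3 \cdot 0 y^{2} = 0 y^{2} = 0$)
$G = 0$
$D{\left(1 \right)} 2^{2} + G = 1^{2} \cdot 2^{2} + 0 = 1 \cdot 4 + 0 = 4 + 0 = 4$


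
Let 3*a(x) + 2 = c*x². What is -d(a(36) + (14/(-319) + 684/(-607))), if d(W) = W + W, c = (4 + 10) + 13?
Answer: -13549077176/580899 ≈ -23324.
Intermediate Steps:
c = 27 (c = 14 + 13 = 27)
a(x) = -⅔ + 9*x² (a(x) = -⅔ + (27*x²)/3 = -⅔ + 9*x²)
d(W) = 2*W
-d(a(36) + (14/(-319) + 684/(-607))) = -2*((-⅔ + 9*36²) + (14/(-319) + 684/(-607))) = -2*((-⅔ + 9*1296) + (14*(-1/319) + 684*(-1/607))) = -2*((-⅔ + 11664) + (-14/319 - 684/607)) = -2*(34990/3 - 226694/193633) = -2*6774538588/580899 = -1*13549077176/580899 = -13549077176/580899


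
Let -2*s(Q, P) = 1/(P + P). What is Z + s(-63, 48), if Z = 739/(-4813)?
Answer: -146701/924096 ≈ -0.15875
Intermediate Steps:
s(Q, P) = -1/(4*P) (s(Q, P) = -1/(2*(P + P)) = -1/(2*P)/2 = -1/(4*P))
Z = -739/4813 (Z = 739*(-1/4813) = -739/4813 ≈ -0.15354)
Z + s(-63, 48) = -739/4813 - ¼/48 = -739/4813 - ¼*1/48 = -739/4813 - 1/192 = -146701/924096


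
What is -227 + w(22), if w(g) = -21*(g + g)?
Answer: -1151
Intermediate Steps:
w(g) = -42*g
-227 + w(22) = -227 - 42*22 = -227 - 924 = -1151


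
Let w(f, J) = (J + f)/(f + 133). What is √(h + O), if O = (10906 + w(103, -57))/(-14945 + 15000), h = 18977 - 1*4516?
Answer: √617450948290/6490 ≈ 121.08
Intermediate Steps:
w(f, J) = (J + f)/(133 + f)
h = 14461 (h = 18977 - 4516 = 14461)
O = 1286931/6490 (O = (10906 + (-57 + 103)/(133 + 103))/(-14945 + 15000) = (10906 + 46/236)/55 = (10906 + (1/236)*46)*(1/55) = (10906 + 23/118)*(1/55) = (1286931/118)*(1/55) = 1286931/6490 ≈ 198.29)
√(h + O) = √(14461 + 1286931/6490) = √(95138821/6490) = √617450948290/6490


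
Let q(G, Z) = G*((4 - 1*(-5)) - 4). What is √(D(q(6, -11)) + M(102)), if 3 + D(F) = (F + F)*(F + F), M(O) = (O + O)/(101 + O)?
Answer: 3*√16474465/203 ≈ 59.983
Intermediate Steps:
q(G, Z) = 5*G (q(G, Z) = G*((4 + 5) - 4) = G*(9 - 4) = G*5 = 5*G)
M(O) = 2*O/(101 + O) (M(O) = (2*O)/(101 + O) = 2*O/(101 + O))
D(F) = -3 + 4*F² (D(F) = -3 + (F + F)*(F + F) = -3 + (2*F)*(2*F) = -3 + 4*F²)
√(D(q(6, -11)) + M(102)) = √((-3 + 4*(5*6)²) + 2*102/(101 + 102)) = √((-3 + 4*30²) + 2*102/203) = √((-3 + 4*900) + 2*102*(1/203)) = √((-3 + 3600) + 204/203) = √(3597 + 204/203) = √(730395/203) = 3*√16474465/203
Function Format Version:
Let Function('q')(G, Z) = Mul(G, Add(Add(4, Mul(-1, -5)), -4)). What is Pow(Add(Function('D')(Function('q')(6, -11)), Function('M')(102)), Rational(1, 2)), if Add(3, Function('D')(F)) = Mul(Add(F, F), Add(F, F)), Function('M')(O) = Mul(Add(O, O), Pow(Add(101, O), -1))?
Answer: Mul(Rational(3, 203), Pow(16474465, Rational(1, 2))) ≈ 59.983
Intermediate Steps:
Function('q')(G, Z) = Mul(5, G) (Function('q')(G, Z) = Mul(G, Add(Add(4, 5), -4)) = Mul(G, Add(9, -4)) = Mul(G, 5) = Mul(5, G))
Function('M')(O) = Mul(2, O, Pow(Add(101, O), -1)) (Function('M')(O) = Mul(Mul(2, O), Pow(Add(101, O), -1)) = Mul(2, O, Pow(Add(101, O), -1)))
Function('D')(F) = Add(-3, Mul(4, Pow(F, 2))) (Function('D')(F) = Add(-3, Mul(Add(F, F), Add(F, F))) = Add(-3, Mul(Mul(2, F), Mul(2, F))) = Add(-3, Mul(4, Pow(F, 2))))
Pow(Add(Function('D')(Function('q')(6, -11)), Function('M')(102)), Rational(1, 2)) = Pow(Add(Add(-3, Mul(4, Pow(Mul(5, 6), 2))), Mul(2, 102, Pow(Add(101, 102), -1))), Rational(1, 2)) = Pow(Add(Add(-3, Mul(4, Pow(30, 2))), Mul(2, 102, Pow(203, -1))), Rational(1, 2)) = Pow(Add(Add(-3, Mul(4, 900)), Mul(2, 102, Rational(1, 203))), Rational(1, 2)) = Pow(Add(Add(-3, 3600), Rational(204, 203)), Rational(1, 2)) = Pow(Add(3597, Rational(204, 203)), Rational(1, 2)) = Pow(Rational(730395, 203), Rational(1, 2)) = Mul(Rational(3, 203), Pow(16474465, Rational(1, 2)))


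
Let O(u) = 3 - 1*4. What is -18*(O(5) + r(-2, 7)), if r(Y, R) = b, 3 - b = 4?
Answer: 36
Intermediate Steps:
b = -1 (b = 3 - 1*4 = 3 - 4 = -1)
O(u) = -1 (O(u) = 3 - 4 = -1)
r(Y, R) = -1
-18*(O(5) + r(-2, 7)) = -18*(-1 - 1) = -18*(-2) = 36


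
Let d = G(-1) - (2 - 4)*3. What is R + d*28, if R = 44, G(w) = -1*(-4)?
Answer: 324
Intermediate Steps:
G(w) = 4
d = 10 (d = 4 - (2 - 4)*3 = 4 - (-2)*3 = 4 - 1*(-6) = 4 + 6 = 10)
R + d*28 = 44 + 10*28 = 44 + 280 = 324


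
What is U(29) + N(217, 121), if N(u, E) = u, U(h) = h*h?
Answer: 1058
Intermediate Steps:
U(h) = h**2
U(29) + N(217, 121) = 29**2 + 217 = 841 + 217 = 1058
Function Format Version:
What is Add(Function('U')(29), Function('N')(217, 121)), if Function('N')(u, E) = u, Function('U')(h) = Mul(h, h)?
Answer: 1058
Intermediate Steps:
Function('U')(h) = Pow(h, 2)
Add(Function('U')(29), Function('N')(217, 121)) = Add(Pow(29, 2), 217) = Add(841, 217) = 1058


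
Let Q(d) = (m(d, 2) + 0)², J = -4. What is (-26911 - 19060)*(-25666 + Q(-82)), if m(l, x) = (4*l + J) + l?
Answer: -6699353830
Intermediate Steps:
m(l, x) = -4 + 5*l (m(l, x) = (4*l - 4) + l = (-4 + 4*l) + l = -4 + 5*l)
Q(d) = (-4 + 5*d)² (Q(d) = ((-4 + 5*d) + 0)² = (-4 + 5*d)²)
(-26911 - 19060)*(-25666 + Q(-82)) = (-26911 - 19060)*(-25666 + (-4 + 5*(-82))²) = -45971*(-25666 + (-4 - 410)²) = -45971*(-25666 + (-414)²) = -45971*(-25666 + 171396) = -45971*145730 = -6699353830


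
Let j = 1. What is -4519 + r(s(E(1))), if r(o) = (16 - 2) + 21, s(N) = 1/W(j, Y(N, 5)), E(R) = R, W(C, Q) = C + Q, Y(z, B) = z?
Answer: -4484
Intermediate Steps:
s(N) = 1/(1 + N)
r(o) = 35 (r(o) = 14 + 21 = 35)
-4519 + r(s(E(1))) = -4519 + 35 = -4484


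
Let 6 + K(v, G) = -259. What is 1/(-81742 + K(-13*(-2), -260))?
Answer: -1/82007 ≈ -1.2194e-5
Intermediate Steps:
K(v, G) = -265 (K(v, G) = -6 - 259 = -265)
1/(-81742 + K(-13*(-2), -260)) = 1/(-81742 - 265) = 1/(-82007) = -1/82007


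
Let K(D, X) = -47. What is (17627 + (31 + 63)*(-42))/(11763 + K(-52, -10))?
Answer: 13679/11716 ≈ 1.1675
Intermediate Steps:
(17627 + (31 + 63)*(-42))/(11763 + K(-52, -10)) = (17627 + (31 + 63)*(-42))/(11763 - 47) = (17627 + 94*(-42))/11716 = (17627 - 3948)*(1/11716) = 13679*(1/11716) = 13679/11716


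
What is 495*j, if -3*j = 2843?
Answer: -469095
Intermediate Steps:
j = -2843/3 (j = -⅓*2843 = -2843/3 ≈ -947.67)
495*j = 495*(-2843/3) = -469095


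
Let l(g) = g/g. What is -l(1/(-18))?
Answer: -1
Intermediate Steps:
l(g) = 1
-l(1/(-18)) = -1*1 = -1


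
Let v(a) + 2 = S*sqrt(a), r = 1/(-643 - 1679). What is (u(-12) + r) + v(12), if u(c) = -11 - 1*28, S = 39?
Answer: -95203/2322 + 78*sqrt(3) ≈ 94.099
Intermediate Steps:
u(c) = -39 (u(c) = -11 - 28 = -39)
r = -1/2322 (r = 1/(-2322) = -1/2322 ≈ -0.00043066)
v(a) = -2 + 39*sqrt(a)
(u(-12) + r) + v(12) = (-39 - 1/2322) + (-2 + 39*sqrt(12)) = -90559/2322 + (-2 + 39*(2*sqrt(3))) = -90559/2322 + (-2 + 78*sqrt(3)) = -95203/2322 + 78*sqrt(3)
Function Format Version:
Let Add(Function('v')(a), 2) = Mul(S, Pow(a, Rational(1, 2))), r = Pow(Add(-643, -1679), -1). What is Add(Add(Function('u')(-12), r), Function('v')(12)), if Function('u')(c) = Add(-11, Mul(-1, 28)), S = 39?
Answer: Add(Rational(-95203, 2322), Mul(78, Pow(3, Rational(1, 2)))) ≈ 94.099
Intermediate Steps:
Function('u')(c) = -39 (Function('u')(c) = Add(-11, -28) = -39)
r = Rational(-1, 2322) (r = Pow(-2322, -1) = Rational(-1, 2322) ≈ -0.00043066)
Function('v')(a) = Add(-2, Mul(39, Pow(a, Rational(1, 2))))
Add(Add(Function('u')(-12), r), Function('v')(12)) = Add(Add(-39, Rational(-1, 2322)), Add(-2, Mul(39, Pow(12, Rational(1, 2))))) = Add(Rational(-90559, 2322), Add(-2, Mul(39, Mul(2, Pow(3, Rational(1, 2)))))) = Add(Rational(-90559, 2322), Add(-2, Mul(78, Pow(3, Rational(1, 2))))) = Add(Rational(-95203, 2322), Mul(78, Pow(3, Rational(1, 2))))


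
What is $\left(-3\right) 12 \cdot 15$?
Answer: $-540$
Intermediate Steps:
$\left(-3\right) 12 \cdot 15 = \left(-36\right) 15 = -540$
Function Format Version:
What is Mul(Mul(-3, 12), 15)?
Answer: -540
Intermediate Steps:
Mul(Mul(-3, 12), 15) = Mul(-36, 15) = -540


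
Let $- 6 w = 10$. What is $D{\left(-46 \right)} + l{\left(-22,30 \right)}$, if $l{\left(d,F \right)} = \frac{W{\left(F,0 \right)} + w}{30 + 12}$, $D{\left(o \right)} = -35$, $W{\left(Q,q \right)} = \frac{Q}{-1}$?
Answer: $- \frac{4505}{126} \approx -35.754$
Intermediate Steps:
$w = - \frac{5}{3}$ ($w = \left(- \frac{1}{6}\right) 10 = - \frac{5}{3} \approx -1.6667$)
$W{\left(Q,q \right)} = - Q$ ($W{\left(Q,q \right)} = Q \left(-1\right) = - Q$)
$l{\left(d,F \right)} = - \frac{5}{126} - \frac{F}{42}$ ($l{\left(d,F \right)} = \frac{- F - \frac{5}{3}}{30 + 12} = \frac{- \frac{5}{3} - F}{42} = \left(- \frac{5}{3} - F\right) \frac{1}{42} = - \frac{5}{126} - \frac{F}{42}$)
$D{\left(-46 \right)} + l{\left(-22,30 \right)} = -35 - \frac{95}{126} = - \frac{4505}{126}$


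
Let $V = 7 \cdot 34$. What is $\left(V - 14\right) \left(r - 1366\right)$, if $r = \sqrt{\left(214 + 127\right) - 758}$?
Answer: $-305984 + 224 i \sqrt{417} \approx -3.0598 \cdot 10^{5} + 4574.2 i$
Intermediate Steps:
$r = i \sqrt{417}$ ($r = \sqrt{341 - 758} = \sqrt{-417} = i \sqrt{417} \approx 20.421 i$)
$V = 238$
$\left(V - 14\right) \left(r - 1366\right) = \left(238 - 14\right) \left(i \sqrt{417} - 1366\right) = \left(238 - 14\right) \left(-1366 + i \sqrt{417}\right) = 224 \left(-1366 + i \sqrt{417}\right) = -305984 + 224 i \sqrt{417}$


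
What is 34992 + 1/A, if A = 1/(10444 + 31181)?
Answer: 76617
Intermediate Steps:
A = 1/41625 ≈ 2.4024e-5
34992 + 1/A = 34992 + 1/(1/41625) = 34992 + 41625 = 76617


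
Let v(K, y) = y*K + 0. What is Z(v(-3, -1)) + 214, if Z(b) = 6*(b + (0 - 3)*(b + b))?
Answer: 124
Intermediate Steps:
v(K, y) = K*y (v(K, y) = K*y + 0 = K*y)
Z(b) = -30*b (Z(b) = 6*(b - 6*b) = 6*(-5*b) = -30*b)
Z(v(-3, -1)) + 214 = -(-90)*(-1) + 214 = -30*3 + 214 = -90 + 214 = 124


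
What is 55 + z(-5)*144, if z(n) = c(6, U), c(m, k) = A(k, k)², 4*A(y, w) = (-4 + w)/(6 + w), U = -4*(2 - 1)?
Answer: 199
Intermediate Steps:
U = -4 (U = -4*1 = -4)
A(y, w) = (-4 + w)/(4*(6 + w)) (A(y, w) = ((-4 + w)/(6 + w))/4 = (-4 + w)/(4*(6 + w)))
c(m, k) = (-4 + k)²/(16*(6 + k)²) (c(m, k) = ((-4 + k)/(4*(6 + k)))² = (-4 + k)²/(16*(6 + k)²))
z(n) = 1 (z(n) = (-4 - 4)²/(16*(6 - 4)²) = (1/16)*(-8)²/2² = (1/16)*64*(¼) = 1)
55 + z(-5)*144 = 55 + 1*144 = 55 + 144 = 199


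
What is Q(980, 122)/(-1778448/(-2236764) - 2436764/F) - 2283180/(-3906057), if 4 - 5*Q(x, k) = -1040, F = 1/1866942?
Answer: 806700124364496639233177/1380099978066658321368385 ≈ 0.58452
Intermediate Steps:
F = 1/1866942 ≈ 5.3564e-7
Q(x, k) = 1044/5 (Q(x, k) = ⅘ - ⅕*(-1040) = ⅘ + 208 = 1044/5)
Q(980, 122)/(-1778448/(-2236764) - 2436764/F) - 2283180/(-3906057) = 1044/(5*(-1778448/(-2236764) - 2436764/1/1866942)) - 2283180/(-3906057) = 1044/(5*(-1778448*(-1/2236764) - 2436764*1866942)) - 2283180*(-1/3906057) = 1044/(5*(148204/186397 - 4549297055688)) + 761060/1302019 = 1044/(5*(-847975323288927932/186397)) + 761060/1302019 = (1044/5)*(-186397/847975323288927932) + 761060/1302019 = -48649617/1059969154111159915 + 761060/1302019 = 806700124364496639233177/1380099978066658321368385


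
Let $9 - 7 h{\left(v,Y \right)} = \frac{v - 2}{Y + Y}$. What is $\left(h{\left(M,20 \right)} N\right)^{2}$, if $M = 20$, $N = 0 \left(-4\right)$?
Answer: $0$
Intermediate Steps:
$N = 0$
$h{\left(v,Y \right)} = \frac{9}{7} - \frac{-2 + v}{14 Y}$ ($h{\left(v,Y \right)} = \frac{9}{7} - \frac{\left(v - 2\right) \frac{1}{Y + Y}}{7} = \frac{9}{7} - \frac{\left(-2 + v\right) \frac{1}{2 Y}}{7} = \frac{9}{7} - \frac{\frac{1}{2} \frac{1}{Y} \left(-2 + v\right)}{7} = \frac{9}{7} - \frac{-2 + v}{14 Y}$)
$\left(h{\left(M,20 \right)} N\right)^{2} = \left(\frac{2 - 20 + 18 \cdot 20}{14 \cdot 20} \cdot 0\right)^{2} = \left(\frac{1}{14} \cdot \frac{1}{20} \left(2 - 20 + 360\right) 0\right)^{2} = \left(\frac{1}{14} \cdot \frac{1}{20} \cdot 342 \cdot 0\right)^{2} = \left(\frac{171}{140} \cdot 0\right)^{2} = 0^{2} = 0$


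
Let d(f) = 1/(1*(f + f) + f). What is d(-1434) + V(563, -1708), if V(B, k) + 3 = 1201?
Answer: 5153795/4302 ≈ 1198.0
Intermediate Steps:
V(B, k) = 1198 (V(B, k) = -3 + 1201 = 1198)
d(f) = 1/(3*f) (d(f) = 1/(1*(2*f) + f) = 1/(2*f + f) = 1/(3*f))
d(-1434) + V(563, -1708) = (1/3)/(-1434) + 1198 = (1/3)*(-1/1434) + 1198 = -1/4302 + 1198 = 5153795/4302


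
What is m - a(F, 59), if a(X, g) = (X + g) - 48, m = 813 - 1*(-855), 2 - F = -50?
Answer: 1605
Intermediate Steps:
F = 52 (F = 2 - 1*(-50) = 2 + 50 = 52)
m = 1668 (m = 813 + 855 = 1668)
a(X, g) = -48 + X + g
m - a(F, 59) = 1668 - (-48 + 52 + 59) = 1668 - 1*63 = 1668 - 63 = 1605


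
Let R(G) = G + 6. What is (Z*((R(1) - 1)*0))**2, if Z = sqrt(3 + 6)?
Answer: 0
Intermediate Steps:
R(G) = 6 + G
Z = 3 (Z = sqrt(9) = 3)
(Z*((R(1) - 1)*0))**2 = (3*(((6 + 1) - 1)*0))**2 = (3*((7 - 1)*0))**2 = (3*(6*0))**2 = (3*0)**2 = 0**2 = 0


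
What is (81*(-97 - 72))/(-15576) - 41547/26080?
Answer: -12088623/16925920 ≈ -0.71421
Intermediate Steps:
(81*(-97 - 72))/(-15576) - 41547/26080 = (81*(-169))*(-1/15576) - 41547*1/26080 = -13689*(-1/15576) - 41547/26080 = 4563/5192 - 41547/26080 = -12088623/16925920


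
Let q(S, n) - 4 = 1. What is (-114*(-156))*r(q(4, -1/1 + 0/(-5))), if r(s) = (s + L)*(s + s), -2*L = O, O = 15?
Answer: -444600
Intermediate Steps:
L = -15/2 (L = -½*15 = -15/2 ≈ -7.5000)
q(S, n) = 5 (q(S, n) = 4 + 1 = 5)
r(s) = 2*s*(-15/2 + s) (r(s) = (s - 15/2)*(s + s) = (-15/2 + s)*(2*s) = 2*s*(-15/2 + s))
(-114*(-156))*r(q(4, -1/1 + 0/(-5))) = (-114*(-156))*(5*(-15 + 2*5)) = 17784*(5*(-15 + 10)) = 17784*(5*(-5)) = 17784*(-25) = -444600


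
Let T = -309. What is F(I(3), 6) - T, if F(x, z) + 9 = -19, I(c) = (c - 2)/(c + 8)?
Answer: 281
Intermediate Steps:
I(c) = (-2 + c)/(8 + c)
F(x, z) = -28 (F(x, z) = -9 - 19 = -28)
F(I(3), 6) - T = -28 - 1*(-309) = -28 + 309 = 281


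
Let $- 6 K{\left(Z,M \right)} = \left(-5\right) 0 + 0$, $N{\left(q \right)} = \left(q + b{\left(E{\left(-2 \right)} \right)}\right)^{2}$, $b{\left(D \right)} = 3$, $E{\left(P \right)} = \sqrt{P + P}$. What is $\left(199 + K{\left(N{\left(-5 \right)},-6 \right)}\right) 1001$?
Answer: $199199$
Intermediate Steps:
$E{\left(P \right)} = \sqrt{2} \sqrt{P}$ ($E{\left(P \right)} = \sqrt{2 P} = \sqrt{2} \sqrt{P}$)
$N{\left(q \right)} = \left(3 + q\right)^{2}$ ($N{\left(q \right)} = \left(q + 3\right)^{2} = \left(3 + q\right)^{2}$)
$K{\left(Z,M \right)} = 0$ ($K{\left(Z,M \right)} = - \frac{\left(-5\right) 0 + 0}{6} = - \frac{0 + 0}{6} = \left(- \frac{1}{6}\right) 0 = 0$)
$\left(199 + K{\left(N{\left(-5 \right)},-6 \right)}\right) 1001 = \left(199 + 0\right) 1001 = 199 \cdot 1001 = 199199$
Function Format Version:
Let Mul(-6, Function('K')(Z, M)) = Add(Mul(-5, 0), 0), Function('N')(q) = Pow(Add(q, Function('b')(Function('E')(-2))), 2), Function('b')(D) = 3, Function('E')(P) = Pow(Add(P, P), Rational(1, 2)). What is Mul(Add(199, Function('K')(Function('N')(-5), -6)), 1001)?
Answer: 199199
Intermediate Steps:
Function('E')(P) = Mul(Pow(2, Rational(1, 2)), Pow(P, Rational(1, 2))) (Function('E')(P) = Pow(Mul(2, P), Rational(1, 2)) = Mul(Pow(2, Rational(1, 2)), Pow(P, Rational(1, 2))))
Function('N')(q) = Pow(Add(3, q), 2) (Function('N')(q) = Pow(Add(q, 3), 2) = Pow(Add(3, q), 2))
Function('K')(Z, M) = 0 (Function('K')(Z, M) = Mul(Rational(-1, 6), Add(Mul(-5, 0), 0)) = Mul(Rational(-1, 6), Add(0, 0)) = Mul(Rational(-1, 6), 0) = 0)
Mul(Add(199, Function('K')(Function('N')(-5), -6)), 1001) = Mul(Add(199, 0), 1001) = Mul(199, 1001) = 199199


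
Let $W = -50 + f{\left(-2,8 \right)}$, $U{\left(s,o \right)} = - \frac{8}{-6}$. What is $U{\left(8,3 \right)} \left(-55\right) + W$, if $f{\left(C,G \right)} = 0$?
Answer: $- \frac{370}{3} \approx -123.33$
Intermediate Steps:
$U{\left(s,o \right)} = \frac{4}{3}$ ($U{\left(s,o \right)} = \left(-8\right) \left(- \frac{1}{6}\right) = \frac{4}{3}$)
$W = -50$ ($W = -50 + 0 = -50$)
$U{\left(8,3 \right)} \left(-55\right) + W = \frac{4}{3} \left(-55\right) - 50 = - \frac{220}{3} - 50 = - \frac{370}{3}$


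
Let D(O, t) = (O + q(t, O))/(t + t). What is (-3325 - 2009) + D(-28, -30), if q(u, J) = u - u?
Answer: -80003/15 ≈ -5333.5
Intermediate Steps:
q(u, J) = 0
D(O, t) = O/(2*t) (D(O, t) = (O + 0)/(t + t) = O/((2*t)) = O*(1/(2*t)) = O/(2*t))
(-3325 - 2009) + D(-28, -30) = (-3325 - 2009) + (½)*(-28)/(-30) = -5334 + (½)*(-28)*(-1/30) = -5334 + 7/15 = -80003/15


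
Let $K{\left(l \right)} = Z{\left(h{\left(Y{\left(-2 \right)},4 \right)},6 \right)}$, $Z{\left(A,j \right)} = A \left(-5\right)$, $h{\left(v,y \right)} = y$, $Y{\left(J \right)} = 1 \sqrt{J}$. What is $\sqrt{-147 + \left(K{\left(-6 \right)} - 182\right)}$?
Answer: $i \sqrt{349} \approx 18.682 i$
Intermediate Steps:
$Y{\left(J \right)} = \sqrt{J}$
$Z{\left(A,j \right)} = - 5 A$
$K{\left(l \right)} = -20$ ($K{\left(l \right)} = \left(-5\right) 4 = -20$)
$\sqrt{-147 + \left(K{\left(-6 \right)} - 182\right)} = \sqrt{-147 - 202} = \sqrt{-349} = i \sqrt{349}$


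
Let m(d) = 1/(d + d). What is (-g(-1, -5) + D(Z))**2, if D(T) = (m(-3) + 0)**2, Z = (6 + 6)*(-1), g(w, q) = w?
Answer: 1369/1296 ≈ 1.0563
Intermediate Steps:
m(d) = 1/(2*d)
Z = -12 (Z = 12*(-1) = -12)
D(T) = 1/36 (D(T) = ((1/2)/(-3) + 0)**2 = ((1/2)*(-1/3) + 0)**2 = (-1/6 + 0)**2 = (-1/6)**2 = 1/36)
(-g(-1, -5) + D(Z))**2 = (-1*(-1) + 1/36)**2 = (1 + 1/36)**2 = (37/36)**2 = 1369/1296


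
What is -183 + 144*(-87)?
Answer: -12711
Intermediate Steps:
-183 + 144*(-87) = -183 - 12528 = -12711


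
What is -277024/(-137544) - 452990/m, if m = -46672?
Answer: 427473413/36474168 ≈ 11.720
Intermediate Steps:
-277024/(-137544) - 452990/m = -277024/(-137544) - 452990/(-46672) = -277024*(-1/137544) - 452990*(-1/46672) = 3148/1563 + 226495/23336 = 427473413/36474168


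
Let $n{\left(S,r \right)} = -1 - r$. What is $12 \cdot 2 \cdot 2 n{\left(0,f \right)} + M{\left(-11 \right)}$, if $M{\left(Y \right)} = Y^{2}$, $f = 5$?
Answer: $-167$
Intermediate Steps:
$12 \cdot 2 \cdot 2 n{\left(0,f \right)} + M{\left(-11 \right)} = 12 \cdot 2 \cdot 2 \left(-1 - 5\right) + \left(-11\right)^{2} = 12 \cdot 4 \left(-1 - 5\right) + 121 = 12 \cdot 4 \left(-6\right) + 121 = 12 \left(-24\right) + 121 = -288 + 121 = -167$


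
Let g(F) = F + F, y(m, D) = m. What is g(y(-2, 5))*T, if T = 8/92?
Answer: -8/23 ≈ -0.34783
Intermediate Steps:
g(F) = 2*F
T = 2/23 (T = 8*(1/92) = 2/23 ≈ 0.086957)
g(y(-2, 5))*T = (2*(-2))*(2/23) = -4*2/23 = -8/23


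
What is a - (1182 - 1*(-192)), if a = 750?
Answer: -624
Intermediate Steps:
a - (1182 - 1*(-192)) = 750 - (1182 - 1*(-192)) = 750 - (1182 + 192) = 750 - 1*1374 = 750 - 1374 = -624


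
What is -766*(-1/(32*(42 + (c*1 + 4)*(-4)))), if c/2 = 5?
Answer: -383/224 ≈ -1.7098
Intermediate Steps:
c = 10 (c = 2*5 = 10)
-766*(-1/(32*(42 + (c*1 + 4)*(-4)))) = -766*(-1/(32*(42 + (10*1 + 4)*(-4)))) = -766*(-1/(32*(42 + (10 + 4)*(-4)))) = -766*(-1/(32*(42 + 14*(-4)))) = -766*(-1/(32*(42 - 56))) = -766/((-32*(-14))) = -766/448 = -766*1/448 = -383/224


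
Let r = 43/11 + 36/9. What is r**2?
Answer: 7569/121 ≈ 62.554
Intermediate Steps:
r = 87/11 (r = 43*(1/11) + 36*(1/9) = 43/11 + 4 = 87/11 ≈ 7.9091)
r**2 = (87/11)**2 = 7569/121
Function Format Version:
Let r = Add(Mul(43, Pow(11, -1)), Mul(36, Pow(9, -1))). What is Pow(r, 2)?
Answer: Rational(7569, 121) ≈ 62.554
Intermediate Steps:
r = Rational(87, 11) (r = Add(Mul(43, Rational(1, 11)), Mul(36, Rational(1, 9))) = Add(Rational(43, 11), 4) = Rational(87, 11) ≈ 7.9091)
Pow(r, 2) = Pow(Rational(87, 11), 2) = Rational(7569, 121)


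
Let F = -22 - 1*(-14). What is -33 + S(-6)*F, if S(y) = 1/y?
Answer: -95/3 ≈ -31.667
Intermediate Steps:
F = -8 (F = -22 + 14 = -8)
-33 + S(-6)*F = -33 - 8/(-6) = -33 - ⅙*(-8) = -33 + 4/3 = -95/3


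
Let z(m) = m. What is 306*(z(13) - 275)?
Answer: -80172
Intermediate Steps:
306*(z(13) - 275) = 306*(13 - 275) = 306*(-262) = -80172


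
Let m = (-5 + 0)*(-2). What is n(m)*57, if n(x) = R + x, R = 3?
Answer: 741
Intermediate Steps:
m = 10 (m = -5*(-2) = 10)
n(x) = 3 + x
n(m)*57 = (3 + 10)*57 = 13*57 = 741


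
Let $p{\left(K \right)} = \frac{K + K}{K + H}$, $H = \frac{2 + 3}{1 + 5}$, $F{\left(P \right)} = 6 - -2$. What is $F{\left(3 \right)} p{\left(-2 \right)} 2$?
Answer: $\frac{384}{7} \approx 54.857$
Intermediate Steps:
$F{\left(P \right)} = 8$ ($F{\left(P \right)} = 6 + 2 = 8$)
$H = \frac{5}{6} \approx 0.83333$
$p{\left(K \right)} = \frac{2 K}{\frac{5}{6} + K}$ ($p{\left(K \right)} = \frac{K + K}{K + \frac{5}{6}} = \frac{2 K}{\frac{5}{6} + K}$)
$F{\left(3 \right)} p{\left(-2 \right)} 2 = 8 \cdot 12 \left(-2\right) \frac{1}{5 + 6 \left(-2\right)} 2 = 8 \cdot 12 \left(-2\right) \frac{1}{5 - 12} \cdot 2 = 8 \cdot 12 \left(-2\right) \frac{1}{-7} \cdot 2 = 8 \cdot 12 \left(-2\right) \left(- \frac{1}{7}\right) 2 = 8 \cdot \frac{24}{7} \cdot 2 = \frac{192}{7} \cdot 2 = \frac{384}{7}$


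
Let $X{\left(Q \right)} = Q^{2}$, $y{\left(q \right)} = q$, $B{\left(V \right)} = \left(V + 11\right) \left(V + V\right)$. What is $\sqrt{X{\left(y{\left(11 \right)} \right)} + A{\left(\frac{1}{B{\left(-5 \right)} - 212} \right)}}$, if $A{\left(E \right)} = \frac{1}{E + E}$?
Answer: $i \sqrt{15} \approx 3.873 i$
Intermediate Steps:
$B{\left(V \right)} = 2 V \left(11 + V\right)$ ($B{\left(V \right)} = \left(11 + V\right) 2 V = 2 V \left(11 + V\right)$)
$A{\left(E \right)} = \frac{1}{2 E}$
$\sqrt{X{\left(y{\left(11 \right)} \right)} + A{\left(\frac{1}{B{\left(-5 \right)} - 212} \right)}} = \sqrt{11^{2} + \frac{1}{2 \frac{1}{2 \left(-5\right) \left(11 - 5\right) - 212}}} = \sqrt{121 + \frac{1}{2 \frac{1}{2 \left(-5\right) 6 - 212}}} = \sqrt{121 + \frac{1}{2 \frac{1}{-60 - 212}}} = \sqrt{121 + \frac{1}{2 \frac{1}{-272}}} = \sqrt{121 + \frac{1}{2 \left(- \frac{1}{272}\right)}} = \sqrt{121 + \frac{1}{2} \left(-272\right)} = \sqrt{121 - 136} = \sqrt{-15} = i \sqrt{15}$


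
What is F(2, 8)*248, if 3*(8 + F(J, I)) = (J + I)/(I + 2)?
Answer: -5704/3 ≈ -1901.3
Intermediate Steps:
F(J, I) = -8 + (I + J)/(3*(2 + I)) (F(J, I) = -8 + ((J + I)/(I + 2))/3 = -8 + ((I + J)/(2 + I))/3 = -8 + (I + J)/(3*(2 + I)))
F(2, 8)*248 = ((-48 + 2 - 23*8)/(3*(2 + 8)))*248 = ((⅓)*(-48 + 2 - 184)/10)*248 = ((⅓)*(⅒)*(-230))*248 = -23/3*248 = -5704/3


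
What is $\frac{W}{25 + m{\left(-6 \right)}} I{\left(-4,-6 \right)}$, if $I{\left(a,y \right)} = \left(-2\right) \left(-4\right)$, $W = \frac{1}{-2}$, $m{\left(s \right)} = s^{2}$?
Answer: $- \frac{4}{61} \approx -0.065574$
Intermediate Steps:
$W = - \frac{1}{2} \approx -0.5$
$I{\left(a,y \right)} = 8$
$\frac{W}{25 + m{\left(-6 \right)}} I{\left(-4,-6 \right)} = \frac{1}{25 + \left(-6\right)^{2}} \left(- \frac{1}{2}\right) 8 = \frac{1}{25 + 36} \left(- \frac{1}{2}\right) 8 = \frac{1}{61} \left(- \frac{1}{2}\right) 8 = \left(- \frac{1}{122}\right) 8 = - \frac{4}{61}$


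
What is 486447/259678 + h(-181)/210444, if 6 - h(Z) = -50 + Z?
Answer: 17071899359/9107946172 ≈ 1.8744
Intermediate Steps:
h(Z) = 56 - Z (h(Z) = 6 - (-50 + Z) = 6 + (50 - Z) = 56 - Z)
486447/259678 + h(-181)/210444 = 486447/259678 + (56 - 1*(-181))/210444 = 486447*(1/259678) + (56 + 181)*(1/210444) = 486447/259678 + 237*(1/210444) = 486447/259678 + 79/70148 = 17071899359/9107946172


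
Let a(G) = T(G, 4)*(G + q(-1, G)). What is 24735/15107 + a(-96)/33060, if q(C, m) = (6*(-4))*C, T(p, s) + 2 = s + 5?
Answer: 67510431/41619785 ≈ 1.6221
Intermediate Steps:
T(p, s) = 3 + s (T(p, s) = -2 + (s + 5) = -2 + (5 + s) = 3 + s)
q(C, m) = -24*C
a(G) = 168 + 7*G (a(G) = (3 + 4)*(G - 24*(-1)) = 7*(G + 24) = 7*(24 + G) = 168 + 7*G)
24735/15107 + a(-96)/33060 = 24735/15107 + (168 + 7*(-96))/33060 = 24735*(1/15107) + (168 - 672)*(1/33060) = 24735/15107 - 504*1/33060 = 24735/15107 - 42/2755 = 67510431/41619785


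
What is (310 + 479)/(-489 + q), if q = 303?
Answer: -263/62 ≈ -4.2419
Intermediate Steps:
(310 + 479)/(-489 + q) = (310 + 479)/(-489 + 303) = 789/(-186) = 789*(-1/186) = -263/62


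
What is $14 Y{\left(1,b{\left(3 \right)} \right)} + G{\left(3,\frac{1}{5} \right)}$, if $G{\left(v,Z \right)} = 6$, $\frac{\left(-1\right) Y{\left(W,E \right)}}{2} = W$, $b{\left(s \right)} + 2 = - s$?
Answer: $-22$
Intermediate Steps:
$b{\left(s \right)} = -2 - s$
$Y{\left(W,E \right)} = - 2 W$
$14 Y{\left(1,b{\left(3 \right)} \right)} + G{\left(3,\frac{1}{5} \right)} = 14 \left(\left(-2\right) 1\right) + 6 = 14 \left(-2\right) + 6 = -28 + 6 = -22$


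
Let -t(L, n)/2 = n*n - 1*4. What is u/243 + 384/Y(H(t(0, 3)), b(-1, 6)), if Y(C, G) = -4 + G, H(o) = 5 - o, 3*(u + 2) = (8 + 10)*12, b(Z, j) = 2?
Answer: -46586/243 ≈ -191.71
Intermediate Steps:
t(L, n) = 8 - 2*n² (t(L, n) = -2*(n*n - 1*4) = -2*(n² - 4) = -2*(-4 + n²) = 8 - 2*n²)
u = 70 (u = -2 + ((8 + 10)*12)/3 = -2 + (18*12)/3 = -2 + (⅓)*216 = -2 + 72 = 70)
u/243 + 384/Y(H(t(0, 3)), b(-1, 6)) = 70/243 + 384/(-4 + 2) = 70*(1/243) + 384/(-2) = 70/243 + 384*(-½) = 70/243 - 192 = -46586/243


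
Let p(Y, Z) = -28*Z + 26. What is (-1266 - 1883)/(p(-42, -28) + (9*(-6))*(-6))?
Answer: -3149/1134 ≈ -2.7769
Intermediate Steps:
p(Y, Z) = 26 - 28*Z
(-1266 - 1883)/(p(-42, -28) + (9*(-6))*(-6)) = (-1266 - 1883)/((26 - 28*(-28)) + (9*(-6))*(-6)) = -3149/((26 + 784) - 54*(-6)) = -3149/(810 + 324) = -3149/1134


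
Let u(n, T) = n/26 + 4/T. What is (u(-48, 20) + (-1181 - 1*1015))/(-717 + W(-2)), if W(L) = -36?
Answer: 142847/48945 ≈ 2.9185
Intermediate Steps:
u(n, T) = 4/T + n/26 (u(n, T) = n*(1/26) + 4/T = n/26 + 4/T = 4/T + n/26)
(u(-48, 20) + (-1181 - 1*1015))/(-717 + W(-2)) = ((4/20 + (1/26)*(-48)) + (-1181 - 1*1015))/(-717 - 36) = ((4*(1/20) - 24/13) + (-1181 - 1015))/(-753) = ((1/5 - 24/13) - 2196)*(-1/753) = (-107/65 - 2196)*(-1/753) = -142847/65*(-1/753) = 142847/48945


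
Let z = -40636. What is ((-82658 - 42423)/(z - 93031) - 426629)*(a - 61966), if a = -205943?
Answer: 15277803673310958/133667 ≈ 1.1430e+11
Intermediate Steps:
((-82658 - 42423)/(z - 93031) - 426629)*(a - 61966) = ((-82658 - 42423)/(-40636 - 93031) - 426629)*(-205943 - 61966) = (-125081/(-133667) - 426629)*(-267909) = (-125081*(-1/133667) - 426629)*(-267909) = (125081/133667 - 426629)*(-267909) = -57026093462/133667*(-267909) = 15277803673310958/133667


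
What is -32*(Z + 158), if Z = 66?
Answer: -7168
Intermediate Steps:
-32*(Z + 158) = -32*(66 + 158) = -32*224 = -7168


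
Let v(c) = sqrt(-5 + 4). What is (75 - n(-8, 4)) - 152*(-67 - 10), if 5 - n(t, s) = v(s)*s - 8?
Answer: 11766 + 4*I ≈ 11766.0 + 4.0*I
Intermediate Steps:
v(c) = I (v(c) = sqrt(-1) = I)
n(t, s) = 13 - I*s (n(t, s) = 5 - (I*s - 8) = 5 - (-8 + I*s) = 5 + (8 - I*s) = 13 - I*s)
(75 - n(-8, 4)) - 152*(-67 - 10) = (75 - (13 - 1*I*4)) - 152*(-67 - 10) = (75 - (13 - 4*I)) - 152*(-77) = (75 + (-13 + 4*I)) + 11704 = (62 + 4*I) + 11704 = 11766 + 4*I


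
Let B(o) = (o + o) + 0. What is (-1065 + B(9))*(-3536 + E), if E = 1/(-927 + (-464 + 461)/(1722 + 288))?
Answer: 2299398832962/621091 ≈ 3.7022e+6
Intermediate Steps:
B(o) = 2*o (B(o) = 2*o + 0 = 2*o)
E = -670/621091 (E = 1/(-927 - 3/2010) = 1/(-927 - 3*1/2010) = 1/(-927 - 1/670) = 1/(-621091/670) = -670/621091 ≈ -0.0010787)
(-1065 + B(9))*(-3536 + E) = (-1065 + 2*9)*(-3536 - 670/621091) = (-1065 + 18)*(-2196178446/621091) = -1047*(-2196178446/621091) = 2299398832962/621091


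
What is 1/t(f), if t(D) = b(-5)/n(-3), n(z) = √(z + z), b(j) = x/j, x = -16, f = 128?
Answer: 5*I*√6/16 ≈ 0.76547*I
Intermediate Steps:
b(j) = -16/j
n(z) = √2*√z (n(z) = √(2*z) = √2*√z)
t(D) = -8*I*√6/15 (t(D) = (-16/(-5))/((√2*√(-3))) = (-16*(-⅕))/((√2*(I*√3))) = 16/(5*((I*√6))) = 16*(-I*√6/6)/5 = -8*I*√6/15)
1/t(f) = 1/(-8*I*√6/15) = 5*I*√6/16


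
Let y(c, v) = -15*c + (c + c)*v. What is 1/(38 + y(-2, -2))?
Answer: 1/76 ≈ 0.013158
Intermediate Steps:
y(c, v) = -15*c + 2*c*v (y(c, v) = -15*c + (2*c)*v = -15*c + 2*c*v)
1/(38 + y(-2, -2)) = 1/(38 - 2*(-15 + 2*(-2))) = 1/(38 - 2*(-15 - 4)) = 1/(38 - 2*(-19)) = 1/(38 + 38) = 1/76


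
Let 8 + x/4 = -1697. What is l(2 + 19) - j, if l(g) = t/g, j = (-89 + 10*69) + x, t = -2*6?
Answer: 43529/7 ≈ 6218.4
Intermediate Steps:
x = -6820 (x = -32 + 4*(-1697) = -32 - 6788 = -6820)
t = -12
j = -6219 (j = (-89 + 10*69) - 6820 = (-89 + 690) - 6820 = 601 - 6820 = -6219)
l(g) = -12/g
l(2 + 19) - j = -12/(2 + 19) - 1*(-6219) = -12/21 + 6219 = -12*1/21 + 6219 = -4/7 + 6219 = 43529/7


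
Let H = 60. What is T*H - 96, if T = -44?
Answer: -2736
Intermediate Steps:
T*H - 96 = -44*60 - 96 = -2640 - 96 = -2736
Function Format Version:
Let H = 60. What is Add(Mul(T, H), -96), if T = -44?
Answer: -2736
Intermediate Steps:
Add(Mul(T, H), -96) = Add(Mul(-44, 60), -96) = Add(-2640, -96) = -2736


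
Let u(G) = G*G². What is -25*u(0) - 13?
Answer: -13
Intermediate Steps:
u(G) = G³
-25*u(0) - 13 = -25*0³ - 13 = -25*0 - 13 = 0 - 13 = -13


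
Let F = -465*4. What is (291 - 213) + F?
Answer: -1782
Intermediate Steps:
F = -1860
(291 - 213) + F = (291 - 213) - 1860 = 78 - 1860 = -1782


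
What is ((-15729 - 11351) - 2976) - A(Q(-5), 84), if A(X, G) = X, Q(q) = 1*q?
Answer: -30051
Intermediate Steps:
Q(q) = q
((-15729 - 11351) - 2976) - A(Q(-5), 84) = ((-15729 - 11351) - 2976) - 1*(-5) = (-27080 - 2976) + 5 = -30056 + 5 = -30051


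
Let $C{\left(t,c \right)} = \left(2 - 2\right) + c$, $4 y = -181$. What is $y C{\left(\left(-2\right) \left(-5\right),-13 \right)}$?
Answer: $\frac{2353}{4} \approx 588.25$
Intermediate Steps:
$y = - \frac{181}{4}$ ($y = \frac{1}{4} \left(-181\right) = - \frac{181}{4} \approx -45.25$)
$C{\left(t,c \right)} = c$ ($C{\left(t,c \right)} = 0 + c = c$)
$y C{\left(\left(-2\right) \left(-5\right),-13 \right)} = \left(- \frac{181}{4}\right) \left(-13\right) = \frac{2353}{4}$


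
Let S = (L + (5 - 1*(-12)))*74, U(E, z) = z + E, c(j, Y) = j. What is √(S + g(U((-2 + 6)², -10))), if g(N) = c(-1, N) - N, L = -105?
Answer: I*√6519 ≈ 80.74*I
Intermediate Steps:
U(E, z) = E + z
g(N) = -1 - N
S = -6512 (S = (-105 + (5 - 1*(-12)))*74 = (-105 + (5 + 12))*74 = (-105 + 17)*74 = -88*74 = -6512)
√(S + g(U((-2 + 6)², -10))) = √(-6512 + (-1 - ((-2 + 6)² - 10))) = √(-6512 + (-1 - (4² - 10))) = √(-6512 + (-1 - (16 - 10))) = √(-6512 + (-1 - 1*6)) = √(-6512 + (-1 - 6)) = √(-6512 - 7) = √(-6519) = I*√6519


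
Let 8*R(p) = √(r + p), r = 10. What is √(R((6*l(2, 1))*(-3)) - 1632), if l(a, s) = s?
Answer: √(-6528 + I*√2)/2 ≈ 0.0043759 + 40.398*I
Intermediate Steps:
R(p) = √(10 + p)/8
√(R((6*l(2, 1))*(-3)) - 1632) = √(√(10 + (6*1)*(-3))/8 - 1632) = √(√(10 + 6*(-3))/8 - 1632) = √(√(10 - 18)/8 - 1632) = √(√(-8)/8 - 1632) = √((2*I*√2)/8 - 1632) = √(I*√2/4 - 1632) = √(-1632 + I*√2/4)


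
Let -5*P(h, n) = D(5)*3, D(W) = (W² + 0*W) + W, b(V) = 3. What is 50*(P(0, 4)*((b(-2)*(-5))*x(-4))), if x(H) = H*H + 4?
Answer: 270000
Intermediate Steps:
D(W) = W + W² (D(W) = (W² + 0) + W = W² + W = W + W²)
P(h, n) = -18 (P(h, n) = -5*(1 + 5)*3/5 = -5*6*3/5 = -6*3 = -⅕*90 = -18)
x(H) = 4 + H² (x(H) = H² + 4 = 4 + H²)
50*(P(0, 4)*((b(-2)*(-5))*x(-4))) = 50*(-18*3*(-5)*(4 + (-4)²)) = 50*(-(-270)*(4 + 16)) = 50*(-(-270)*20) = 50*(-18*(-300)) = 50*5400 = 270000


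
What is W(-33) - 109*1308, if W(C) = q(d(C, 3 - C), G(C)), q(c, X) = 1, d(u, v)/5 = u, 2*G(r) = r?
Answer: -142571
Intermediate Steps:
G(r) = r/2
d(u, v) = 5*u
W(C) = 1
W(-33) - 109*1308 = 1 - 109*1308 = 1 - 142572 = -142571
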